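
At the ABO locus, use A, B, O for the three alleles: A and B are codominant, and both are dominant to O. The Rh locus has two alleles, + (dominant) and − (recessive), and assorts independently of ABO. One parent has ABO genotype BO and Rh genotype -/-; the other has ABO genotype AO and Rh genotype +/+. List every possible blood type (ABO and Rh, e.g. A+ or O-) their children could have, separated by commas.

Gametes from BO × AO give offspring ABO genotypes AB, AO, BO, OO, i.e. phenotypes O, A, B, AB.
Rh cross -/- × +/+ → phenotypes Rh+.
Combining independently: O+, A+, B+, AB+.

O+, A+, B+, AB+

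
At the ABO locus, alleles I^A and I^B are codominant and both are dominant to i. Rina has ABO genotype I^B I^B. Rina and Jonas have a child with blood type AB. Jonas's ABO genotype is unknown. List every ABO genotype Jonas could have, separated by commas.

For each candidate genotype of Jonas, check whether crossing it with I^B I^B can produce every observed child phenotype.
  I^A I^A → possible child types {AB} ✓
  I^A I^B → possible child types {B, AB} ✓
  I^A i → possible child types {B, AB} ✓
  I^B I^B → possible child types {B} ✗
  I^B i → possible child types {B} ✗
  i i → possible child types {B} ✗

I^A I^A, I^A I^B, I^A i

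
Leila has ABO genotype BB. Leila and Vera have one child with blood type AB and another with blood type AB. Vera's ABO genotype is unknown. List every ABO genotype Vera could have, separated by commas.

AA, AB, AO

For each candidate genotype of Vera, check whether crossing it with BB can produce every observed child phenotype.
  AA → possible child types {AB} ✓
  AB → possible child types {B, AB} ✓
  AO → possible child types {B, AB} ✓
  BB → possible child types {B} ✗
  BO → possible child types {B} ✗
  OO → possible child types {B} ✗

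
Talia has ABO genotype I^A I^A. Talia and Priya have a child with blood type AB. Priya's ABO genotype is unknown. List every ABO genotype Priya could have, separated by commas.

I^A I^B, I^B I^B, I^B i

For each candidate genotype of Priya, check whether crossing it with I^A I^A can produce every observed child phenotype.
  I^A I^A → possible child types {A} ✗
  I^A I^B → possible child types {A, AB} ✓
  I^A i → possible child types {A} ✗
  I^B I^B → possible child types {AB} ✓
  I^B i → possible child types {A, AB} ✓
  i i → possible child types {A} ✗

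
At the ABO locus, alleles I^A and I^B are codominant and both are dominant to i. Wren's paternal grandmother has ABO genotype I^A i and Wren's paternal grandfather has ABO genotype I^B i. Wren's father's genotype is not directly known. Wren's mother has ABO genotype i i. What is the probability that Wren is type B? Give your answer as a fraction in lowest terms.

1/4

Wren's father's ABO genotype from I^A i × I^B i: 1/4 I^A I^B, 1/4 I^A i, 1/4 I^B i, 1/4 i i.
Crossing each possibility with the mother i i and summing P(type B): 1/4·1/2 + 1/4·0 + 1/4·1/2 + 1/4·0 = 1/4.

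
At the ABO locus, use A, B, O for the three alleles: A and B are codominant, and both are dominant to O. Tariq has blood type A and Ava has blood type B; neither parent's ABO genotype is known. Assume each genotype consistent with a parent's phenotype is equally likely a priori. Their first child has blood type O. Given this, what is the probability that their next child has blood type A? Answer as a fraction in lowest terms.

Possible genotypes: Tariq ∈ {AA, AO}; Ava ∈ {BB, BO}.
Weight each parental genotype pair by prior × P(type-O child):
  AO × BO: posterior weight 1; P(next child type A) = 1/4.
Weighted sum = 1/4.

1/4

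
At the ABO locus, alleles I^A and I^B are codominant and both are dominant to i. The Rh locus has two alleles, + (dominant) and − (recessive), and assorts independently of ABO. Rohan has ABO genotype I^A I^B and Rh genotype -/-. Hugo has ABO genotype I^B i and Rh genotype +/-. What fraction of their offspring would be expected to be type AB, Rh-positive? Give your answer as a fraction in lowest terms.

ABO cross I^A I^B × I^B i → offspring phenotypes: 1/4 A, 1/2 B, 1/4 AB.
Rh cross -/- × +/- → 1/2 Rh+, 1/2 Rh-.
Independent loci: P(type AB, Rh-positive) = 1/4 × 1/2 = 1/8.

1/8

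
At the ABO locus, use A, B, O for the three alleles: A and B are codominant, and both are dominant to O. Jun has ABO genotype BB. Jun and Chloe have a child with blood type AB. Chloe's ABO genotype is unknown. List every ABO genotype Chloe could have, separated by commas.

For each candidate genotype of Chloe, check whether crossing it with BB can produce every observed child phenotype.
  AA → possible child types {AB} ✓
  AB → possible child types {B, AB} ✓
  AO → possible child types {B, AB} ✓
  BB → possible child types {B} ✗
  BO → possible child types {B} ✗
  OO → possible child types {B} ✗

AA, AB, AO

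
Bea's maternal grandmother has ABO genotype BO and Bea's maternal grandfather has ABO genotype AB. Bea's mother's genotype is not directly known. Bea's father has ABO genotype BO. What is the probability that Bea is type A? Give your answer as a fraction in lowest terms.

Bea's mother's ABO genotype from BO × AB: 1/4 AB, 1/4 AO, 1/4 BB, 1/4 BO.
Crossing each possibility with the father BO and summing P(type A): 1/4·1/4 + 1/4·1/4 + 1/4·0 + 1/4·0 = 1/8.

1/8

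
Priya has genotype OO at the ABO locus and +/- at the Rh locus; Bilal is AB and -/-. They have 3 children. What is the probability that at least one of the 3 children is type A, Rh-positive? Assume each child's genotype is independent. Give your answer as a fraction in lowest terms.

37/64

ABO cross OO × AB → 1/2 A, 1/2 B.
Rh cross +/- × -/- → 1/2 Rh+, 1/2 Rh-; so P(type A, Rh-positive) = 1/2 × 1/2 = 1/4 per child.
P(none) = (3/4)^3 = 27/64; P(at least one) = 1 − 27/64 = 37/64.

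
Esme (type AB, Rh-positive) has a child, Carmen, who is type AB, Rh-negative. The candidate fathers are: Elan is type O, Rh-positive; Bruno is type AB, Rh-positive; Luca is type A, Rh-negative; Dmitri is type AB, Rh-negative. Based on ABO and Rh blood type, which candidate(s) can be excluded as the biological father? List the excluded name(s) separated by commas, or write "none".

A candidate is excluded only if no genotype consistent with his phenotype could produce a type AB, Rh-negative child with a type AB, Rh-positive mother.
Elan (type O, Rh+): no genotype consistent with that phenotype can produce a type-AB Rh- child with a type-AB mother.

Elan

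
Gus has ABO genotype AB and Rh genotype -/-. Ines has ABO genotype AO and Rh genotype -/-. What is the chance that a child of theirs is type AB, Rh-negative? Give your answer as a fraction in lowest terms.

1/4

ABO cross AB × AO → offspring phenotypes: 1/2 A, 1/4 B, 1/4 AB.
Rh cross -/- × -/- → 1 Rh-.
Independent loci: P(type AB, Rh-negative) = 1/4 × 1 = 1/4.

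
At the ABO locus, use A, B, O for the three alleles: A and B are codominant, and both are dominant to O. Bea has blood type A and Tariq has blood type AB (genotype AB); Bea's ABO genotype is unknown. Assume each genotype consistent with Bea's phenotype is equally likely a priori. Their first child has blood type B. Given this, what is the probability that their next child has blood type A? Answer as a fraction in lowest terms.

Possible genotypes: Bea ∈ {AA, AO}; Tariq ∈ {AB}.
Weight each parental genotype pair by prior × P(type-B child):
  AO × AB: posterior weight 1; P(next child type A) = 1/2.
Weighted sum = 1/2.

1/2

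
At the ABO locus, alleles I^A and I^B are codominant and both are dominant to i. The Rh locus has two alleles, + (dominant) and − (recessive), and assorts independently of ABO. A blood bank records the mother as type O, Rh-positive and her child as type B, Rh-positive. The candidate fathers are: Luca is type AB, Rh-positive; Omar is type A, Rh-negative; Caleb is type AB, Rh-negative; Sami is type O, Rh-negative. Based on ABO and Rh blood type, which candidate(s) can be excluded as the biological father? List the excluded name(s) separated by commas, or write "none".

A candidate is excluded only if no genotype consistent with his phenotype could produce a type B, Rh-positive child with a type O, Rh-positive mother.
Omar (type A, Rh-): no genotype consistent with that phenotype can produce a type-B Rh+ child with a type-O mother.
Sami (type O, Rh-): no genotype consistent with that phenotype can produce a type-B Rh+ child with a type-O mother.

Omar, Sami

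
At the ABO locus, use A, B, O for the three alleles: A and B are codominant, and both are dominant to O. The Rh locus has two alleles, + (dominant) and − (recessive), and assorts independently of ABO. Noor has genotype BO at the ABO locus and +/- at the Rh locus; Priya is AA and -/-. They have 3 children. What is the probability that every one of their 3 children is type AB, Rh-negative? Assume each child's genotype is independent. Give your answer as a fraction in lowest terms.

ABO cross BO × AA → 1/2 A, 1/2 AB.
Rh cross +/- × -/- → 1/2 Rh+, 1/2 Rh-; so P(type AB, Rh-negative) = 1/2 × 1/2 = 1/4 per child.
All 3 independent: (1/4)^3 = 1/64.

1/64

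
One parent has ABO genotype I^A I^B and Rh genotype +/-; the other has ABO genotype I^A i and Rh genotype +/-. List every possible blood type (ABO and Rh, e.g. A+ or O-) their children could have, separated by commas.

Gametes from I^A I^B × I^A i give offspring ABO genotypes I^A I^A, I^A I^B, I^A i, I^B i, i.e. phenotypes A, B, AB.
Rh cross +/- × +/- → phenotypes Rh+, Rh-.
Combining independently: A+, A-, B+, B-, AB+, AB-.

A+, A-, B+, B-, AB+, AB-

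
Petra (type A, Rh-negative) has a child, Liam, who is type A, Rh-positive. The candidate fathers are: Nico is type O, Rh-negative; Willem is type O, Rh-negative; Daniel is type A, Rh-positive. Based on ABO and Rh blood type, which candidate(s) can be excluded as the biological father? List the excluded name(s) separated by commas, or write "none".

Nico, Willem

A candidate is excluded only if no genotype consistent with his phenotype could produce a type A, Rh-positive child with a type A, Rh-negative mother.
Nico (type O, Rh-): no genotype consistent with that phenotype can produce a type-A Rh+ child with a type-A mother.
Willem (type O, Rh-): no genotype consistent with that phenotype can produce a type-A Rh+ child with a type-A mother.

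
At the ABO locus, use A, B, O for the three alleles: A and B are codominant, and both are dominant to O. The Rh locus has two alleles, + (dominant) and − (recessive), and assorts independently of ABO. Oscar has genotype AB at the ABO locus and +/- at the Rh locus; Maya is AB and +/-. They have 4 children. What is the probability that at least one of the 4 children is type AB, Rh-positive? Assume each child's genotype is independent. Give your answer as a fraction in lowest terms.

ABO cross AB × AB → 1/4 A, 1/4 B, 1/2 AB.
Rh cross +/- × +/- → 3/4 Rh+, 1/4 Rh-; so P(type AB, Rh-positive) = 1/2 × 3/4 = 3/8 per child.
P(none) = (5/8)^4 = 625/4096; P(at least one) = 1 − 625/4096 = 3471/4096.

3471/4096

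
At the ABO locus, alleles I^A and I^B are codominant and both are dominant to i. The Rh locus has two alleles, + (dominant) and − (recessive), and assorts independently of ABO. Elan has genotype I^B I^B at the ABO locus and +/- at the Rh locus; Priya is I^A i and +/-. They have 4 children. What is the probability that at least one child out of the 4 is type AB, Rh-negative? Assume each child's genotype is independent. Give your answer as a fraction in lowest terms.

1695/4096

ABO cross I^B I^B × I^A i → 1/2 B, 1/2 AB.
Rh cross +/- × +/- → 3/4 Rh+, 1/4 Rh-; so P(type AB, Rh-negative) = 1/2 × 1/4 = 1/8 per child.
P(none) = (7/8)^4 = 2401/4096; P(at least one) = 1 − 2401/4096 = 1695/4096.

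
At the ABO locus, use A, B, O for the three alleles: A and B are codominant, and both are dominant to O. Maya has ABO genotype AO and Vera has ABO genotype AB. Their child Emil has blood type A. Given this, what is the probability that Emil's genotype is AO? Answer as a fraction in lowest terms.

Cross AO × AB → 1/4 AA, 1/4 AB, 1/4 AO, 1/4 BO.
Type-A genotypes among offspring: AA (1/4), AO (1/4); total 1/2.
P(AO | type A) = (1/4) / (1/2) = 1/2.

1/2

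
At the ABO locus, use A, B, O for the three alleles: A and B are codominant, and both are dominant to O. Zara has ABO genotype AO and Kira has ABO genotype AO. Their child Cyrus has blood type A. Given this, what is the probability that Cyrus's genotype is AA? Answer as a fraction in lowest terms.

1/3

Cross AO × AO → 1/4 AA, 1/2 AO, 1/4 OO.
Type-A genotypes among offspring: AA (1/4), AO (1/2); total 3/4.
P(AA | type A) = (1/4) / (3/4) = 1/3.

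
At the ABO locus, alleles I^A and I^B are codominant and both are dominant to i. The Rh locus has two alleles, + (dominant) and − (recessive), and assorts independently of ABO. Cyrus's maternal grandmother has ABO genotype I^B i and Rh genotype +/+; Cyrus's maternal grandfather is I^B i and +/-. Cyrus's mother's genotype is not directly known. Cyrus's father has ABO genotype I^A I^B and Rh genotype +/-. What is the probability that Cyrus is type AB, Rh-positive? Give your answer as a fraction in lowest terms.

Cyrus's mother's ABO genotype from I^B i × I^B i: 1/4 I^B I^B, 1/2 I^B i, 1/4 i i.
Crossing each possibility with the father I^A I^B and summing P(type AB): 1/4·1/2 + 1/2·1/4 + 1/4·0 = 1/4.
Similarly for Rh via the mother's Rh distribution: P(Rh+) = 7/8.
Independent loci: 1/4 × 7/8 = 7/32.

7/32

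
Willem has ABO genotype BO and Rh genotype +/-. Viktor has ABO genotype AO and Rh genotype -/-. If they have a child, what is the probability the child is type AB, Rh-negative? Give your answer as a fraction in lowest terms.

1/8

ABO cross BO × AO → offspring phenotypes: 1/4 O, 1/4 A, 1/4 B, 1/4 AB.
Rh cross +/- × -/- → 1/2 Rh+, 1/2 Rh-.
Independent loci: P(type AB, Rh-negative) = 1/4 × 1/2 = 1/8.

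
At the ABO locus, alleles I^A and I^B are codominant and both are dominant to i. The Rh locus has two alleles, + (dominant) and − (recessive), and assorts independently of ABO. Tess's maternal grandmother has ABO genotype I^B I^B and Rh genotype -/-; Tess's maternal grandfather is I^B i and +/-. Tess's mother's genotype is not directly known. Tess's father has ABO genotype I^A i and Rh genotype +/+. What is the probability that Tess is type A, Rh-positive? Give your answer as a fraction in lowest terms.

Tess's mother's ABO genotype from I^B I^B × I^B i: 1/2 I^B I^B, 1/2 I^B i.
Crossing each possibility with the father I^A i and summing P(type A): 1/2·0 + 1/2·1/4 = 1/8.
Similarly for Rh via the mother's Rh distribution: P(Rh+) = 1.
Independent loci: 1/8 × 1 = 1/8.

1/8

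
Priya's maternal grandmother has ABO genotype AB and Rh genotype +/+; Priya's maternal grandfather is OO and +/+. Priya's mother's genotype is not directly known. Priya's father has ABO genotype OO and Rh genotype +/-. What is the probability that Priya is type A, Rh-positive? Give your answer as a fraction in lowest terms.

Priya's mother's ABO genotype from AB × OO: 1/2 AO, 1/2 BO.
Crossing each possibility with the father OO and summing P(type A): 1/2·1/2 + 1/2·0 = 1/4.
Similarly for Rh via the mother's Rh distribution: P(Rh+) = 1.
Independent loci: 1/4 × 1 = 1/4.

1/4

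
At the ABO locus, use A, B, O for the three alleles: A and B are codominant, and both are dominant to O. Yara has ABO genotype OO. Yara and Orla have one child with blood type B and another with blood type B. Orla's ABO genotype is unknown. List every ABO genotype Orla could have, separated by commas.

AB, BB, BO

For each candidate genotype of Orla, check whether crossing it with OO can produce every observed child phenotype.
  AA → possible child types {A} ✗
  AB → possible child types {A, B} ✓
  AO → possible child types {O, A} ✗
  BB → possible child types {B} ✓
  BO → possible child types {O, B} ✓
  OO → possible child types {O} ✗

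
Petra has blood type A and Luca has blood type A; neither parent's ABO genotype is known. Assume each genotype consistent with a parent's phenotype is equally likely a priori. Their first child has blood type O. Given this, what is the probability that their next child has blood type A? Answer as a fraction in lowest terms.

Possible genotypes: Petra ∈ {AA, AO}; Luca ∈ {AA, AO}.
Weight each parental genotype pair by prior × P(type-O child):
  AO × AO: posterior weight 1; P(next child type A) = 3/4.
Weighted sum = 3/4.

3/4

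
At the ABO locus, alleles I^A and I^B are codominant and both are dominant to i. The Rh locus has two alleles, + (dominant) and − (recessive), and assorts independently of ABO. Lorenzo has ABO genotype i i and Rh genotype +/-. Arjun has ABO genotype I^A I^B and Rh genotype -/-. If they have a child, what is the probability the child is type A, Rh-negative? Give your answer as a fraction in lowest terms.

ABO cross i i × I^A I^B → offspring phenotypes: 1/2 A, 1/2 B.
Rh cross +/- × -/- → 1/2 Rh+, 1/2 Rh-.
Independent loci: P(type A, Rh-negative) = 1/2 × 1/2 = 1/4.

1/4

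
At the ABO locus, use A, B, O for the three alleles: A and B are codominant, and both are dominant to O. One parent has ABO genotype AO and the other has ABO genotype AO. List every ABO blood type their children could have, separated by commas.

O, A

Gametes from AO × AO give offspring ABO genotypes AA, AO, OO, i.e. phenotypes O, A.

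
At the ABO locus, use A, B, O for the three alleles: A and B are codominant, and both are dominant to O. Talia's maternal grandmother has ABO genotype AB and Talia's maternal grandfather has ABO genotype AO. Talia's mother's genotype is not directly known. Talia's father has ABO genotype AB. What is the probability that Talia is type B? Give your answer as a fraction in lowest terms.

Talia's mother's ABO genotype from AB × AO: 1/4 AA, 1/4 AB, 1/4 AO, 1/4 BO.
Crossing each possibility with the father AB and summing P(type B): 1/4·0 + 1/4·1/4 + 1/4·1/4 + 1/4·1/2 = 1/4.

1/4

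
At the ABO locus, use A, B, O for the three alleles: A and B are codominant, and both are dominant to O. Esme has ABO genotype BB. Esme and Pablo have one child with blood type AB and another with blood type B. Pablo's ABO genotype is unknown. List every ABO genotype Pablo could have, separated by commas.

For each candidate genotype of Pablo, check whether crossing it with BB can produce every observed child phenotype.
  AA → possible child types {AB} ✗
  AB → possible child types {B, AB} ✓
  AO → possible child types {B, AB} ✓
  BB → possible child types {B} ✗
  BO → possible child types {B} ✗
  OO → possible child types {B} ✗

AB, AO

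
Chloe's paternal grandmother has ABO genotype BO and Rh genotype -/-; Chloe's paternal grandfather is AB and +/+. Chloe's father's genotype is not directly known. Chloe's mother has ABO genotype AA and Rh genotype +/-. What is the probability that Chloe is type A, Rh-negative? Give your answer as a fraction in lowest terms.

1/8

Chloe's father's ABO genotype from BO × AB: 1/4 AB, 1/4 AO, 1/4 BB, 1/4 BO.
Crossing each possibility with the mother AA and summing P(type A): 1/4·1/2 + 1/4·1 + 1/4·0 + 1/4·1/2 = 1/2.
Similarly for Rh via the father's Rh distribution: P(Rh-) = 1/4.
Independent loci: 1/2 × 1/4 = 1/8.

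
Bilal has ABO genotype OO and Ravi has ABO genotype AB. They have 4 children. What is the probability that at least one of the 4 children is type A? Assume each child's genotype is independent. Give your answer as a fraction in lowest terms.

ABO cross OO × AB → 1/2 A, 1/2 B.
So P(type A) = 1/2 per child.
P(none) = (1/2)^4 = 1/16; P(at least one) = 1 − 1/16 = 15/16.

15/16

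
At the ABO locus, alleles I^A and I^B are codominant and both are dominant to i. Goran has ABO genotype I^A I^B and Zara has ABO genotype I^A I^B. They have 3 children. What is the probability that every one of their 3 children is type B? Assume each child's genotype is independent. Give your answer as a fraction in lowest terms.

ABO cross I^A I^B × I^A I^B → 1/4 A, 1/4 B, 1/2 AB.
So P(type B) = 1/4 per child.
All 3 independent: (1/4)^3 = 1/64.

1/64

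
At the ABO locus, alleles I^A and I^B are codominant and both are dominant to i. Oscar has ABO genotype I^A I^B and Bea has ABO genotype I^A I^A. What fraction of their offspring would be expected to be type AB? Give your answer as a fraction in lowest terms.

1/2

ABO cross I^A I^B × I^A I^A → offspring phenotypes: 1/2 A, 1/2 AB.
So P(type AB) = 1/2.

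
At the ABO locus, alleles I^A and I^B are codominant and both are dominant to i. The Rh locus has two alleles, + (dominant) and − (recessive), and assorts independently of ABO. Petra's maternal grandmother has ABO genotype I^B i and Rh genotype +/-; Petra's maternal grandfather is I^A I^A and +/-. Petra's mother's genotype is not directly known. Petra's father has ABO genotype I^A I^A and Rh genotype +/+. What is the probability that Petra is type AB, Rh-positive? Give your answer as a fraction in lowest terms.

1/4

Petra's mother's ABO genotype from I^B i × I^A I^A: 1/2 I^A I^B, 1/2 I^A i.
Crossing each possibility with the father I^A I^A and summing P(type AB): 1/2·1/2 + 1/2·0 = 1/4.
Similarly for Rh via the mother's Rh distribution: P(Rh+) = 1.
Independent loci: 1/4 × 1 = 1/4.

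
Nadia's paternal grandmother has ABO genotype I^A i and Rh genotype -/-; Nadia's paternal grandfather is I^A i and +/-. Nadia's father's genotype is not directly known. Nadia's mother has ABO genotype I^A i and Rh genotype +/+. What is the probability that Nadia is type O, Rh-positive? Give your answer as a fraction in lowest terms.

1/4

Nadia's father's ABO genotype from I^A i × I^A i: 1/4 I^A I^A, 1/2 I^A i, 1/4 i i.
Crossing each possibility with the mother I^A i and summing P(type O): 1/4·0 + 1/2·1/4 + 1/4·1/2 = 1/4.
Similarly for Rh via the father's Rh distribution: P(Rh+) = 1.
Independent loci: 1/4 × 1 = 1/4.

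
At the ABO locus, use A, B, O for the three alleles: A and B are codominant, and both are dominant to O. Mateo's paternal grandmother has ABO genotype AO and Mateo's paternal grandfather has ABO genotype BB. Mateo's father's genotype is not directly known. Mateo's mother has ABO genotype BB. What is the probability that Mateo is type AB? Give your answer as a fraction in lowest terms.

Mateo's father's ABO genotype from AO × BB: 1/2 AB, 1/2 BO.
Crossing each possibility with the mother BB and summing P(type AB): 1/2·1/2 + 1/2·0 = 1/4.

1/4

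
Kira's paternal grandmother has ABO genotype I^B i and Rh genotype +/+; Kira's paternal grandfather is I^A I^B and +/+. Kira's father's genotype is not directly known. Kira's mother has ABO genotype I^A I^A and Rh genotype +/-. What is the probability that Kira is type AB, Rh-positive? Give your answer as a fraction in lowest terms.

1/2

Kira's father's ABO genotype from I^B i × I^A I^B: 1/4 I^A I^B, 1/4 I^A i, 1/4 I^B I^B, 1/4 I^B i.
Crossing each possibility with the mother I^A I^A and summing P(type AB): 1/4·1/2 + 1/4·0 + 1/4·1 + 1/4·1/2 = 1/2.
Similarly for Rh via the father's Rh distribution: P(Rh+) = 1.
Independent loci: 1/2 × 1 = 1/2.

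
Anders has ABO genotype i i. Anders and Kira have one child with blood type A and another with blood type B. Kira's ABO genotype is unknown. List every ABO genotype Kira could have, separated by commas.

For each candidate genotype of Kira, check whether crossing it with i i can produce every observed child phenotype.
  I^A I^A → possible child types {A} ✗
  I^A I^B → possible child types {A, B} ✓
  I^A i → possible child types {O, A} ✗
  I^B I^B → possible child types {B} ✗
  I^B i → possible child types {O, B} ✗
  i i → possible child types {O} ✗

I^A I^B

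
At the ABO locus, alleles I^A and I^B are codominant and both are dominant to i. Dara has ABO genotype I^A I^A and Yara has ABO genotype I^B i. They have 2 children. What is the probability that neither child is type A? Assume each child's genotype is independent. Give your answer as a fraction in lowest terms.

1/4

ABO cross I^A I^A × I^B i → 1/2 A, 1/2 AB.
So P(type A) = 1/2 per child.
P(not type A) = 1/2 for one child; (1/2)^2 = 1/4.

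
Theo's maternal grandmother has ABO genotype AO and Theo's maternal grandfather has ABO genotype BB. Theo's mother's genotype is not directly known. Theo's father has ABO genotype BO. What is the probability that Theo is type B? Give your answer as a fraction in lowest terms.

5/8

Theo's mother's ABO genotype from AO × BB: 1/2 AB, 1/2 BO.
Crossing each possibility with the father BO and summing P(type B): 1/2·1/2 + 1/2·3/4 = 5/8.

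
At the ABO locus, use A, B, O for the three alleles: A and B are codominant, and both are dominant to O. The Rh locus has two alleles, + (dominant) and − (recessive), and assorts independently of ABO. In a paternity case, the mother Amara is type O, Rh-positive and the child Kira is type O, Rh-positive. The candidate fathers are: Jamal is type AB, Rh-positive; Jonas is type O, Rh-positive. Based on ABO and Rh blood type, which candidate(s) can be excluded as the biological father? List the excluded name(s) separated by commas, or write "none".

Jamal

A candidate is excluded only if no genotype consistent with his phenotype could produce a type O, Rh-positive child with a type O, Rh-positive mother.
Jamal (type AB, Rh+): no genotype consistent with that phenotype can produce a type-O Rh+ child with a type-O mother.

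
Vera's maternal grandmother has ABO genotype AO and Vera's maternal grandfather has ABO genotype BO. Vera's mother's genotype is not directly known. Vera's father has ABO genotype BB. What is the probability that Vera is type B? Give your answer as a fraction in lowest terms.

3/4

Vera's mother's ABO genotype from AO × BO: 1/4 AB, 1/4 AO, 1/4 BO, 1/4 OO.
Crossing each possibility with the father BB and summing P(type B): 1/4·1/2 + 1/4·1/2 + 1/4·1 + 1/4·1 = 3/4.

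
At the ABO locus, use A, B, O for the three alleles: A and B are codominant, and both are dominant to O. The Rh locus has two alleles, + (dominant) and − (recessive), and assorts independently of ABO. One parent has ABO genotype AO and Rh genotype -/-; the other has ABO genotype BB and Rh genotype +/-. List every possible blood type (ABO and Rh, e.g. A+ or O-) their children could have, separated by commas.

Gametes from AO × BB give offspring ABO genotypes AB, BO, i.e. phenotypes B, AB.
Rh cross -/- × +/- → phenotypes Rh+, Rh-.
Combining independently: B+, B-, AB+, AB-.

B+, B-, AB+, AB-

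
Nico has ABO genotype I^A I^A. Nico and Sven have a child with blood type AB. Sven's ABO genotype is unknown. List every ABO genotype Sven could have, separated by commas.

I^A I^B, I^B I^B, I^B i

For each candidate genotype of Sven, check whether crossing it with I^A I^A can produce every observed child phenotype.
  I^A I^A → possible child types {A} ✗
  I^A I^B → possible child types {A, AB} ✓
  I^A i → possible child types {A} ✗
  I^B I^B → possible child types {AB} ✓
  I^B i → possible child types {A, AB} ✓
  i i → possible child types {A} ✗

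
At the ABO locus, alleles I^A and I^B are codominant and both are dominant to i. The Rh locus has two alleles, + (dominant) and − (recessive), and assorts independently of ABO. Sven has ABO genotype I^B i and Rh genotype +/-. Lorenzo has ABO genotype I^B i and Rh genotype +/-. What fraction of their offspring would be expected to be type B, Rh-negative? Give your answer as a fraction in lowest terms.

3/16

ABO cross I^B i × I^B i → offspring phenotypes: 1/4 O, 3/4 B.
Rh cross +/- × +/- → 3/4 Rh+, 1/4 Rh-.
Independent loci: P(type B, Rh-negative) = 3/4 × 1/4 = 3/16.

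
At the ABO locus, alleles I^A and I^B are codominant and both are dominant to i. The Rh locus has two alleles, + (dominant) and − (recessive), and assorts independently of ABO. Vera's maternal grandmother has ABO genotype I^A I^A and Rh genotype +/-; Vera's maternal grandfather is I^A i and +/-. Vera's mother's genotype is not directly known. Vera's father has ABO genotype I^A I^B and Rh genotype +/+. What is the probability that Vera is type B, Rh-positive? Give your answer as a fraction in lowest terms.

Vera's mother's ABO genotype from I^A I^A × I^A i: 1/2 I^A I^A, 1/2 I^A i.
Crossing each possibility with the father I^A I^B and summing P(type B): 1/2·0 + 1/2·1/4 = 1/8.
Similarly for Rh via the mother's Rh distribution: P(Rh+) = 1.
Independent loci: 1/8 × 1 = 1/8.

1/8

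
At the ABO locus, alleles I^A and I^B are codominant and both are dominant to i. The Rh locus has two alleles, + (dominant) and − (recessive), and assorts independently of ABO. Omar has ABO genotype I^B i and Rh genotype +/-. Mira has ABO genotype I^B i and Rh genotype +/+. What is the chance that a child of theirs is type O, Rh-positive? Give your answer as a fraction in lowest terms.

ABO cross I^B i × I^B i → offspring phenotypes: 1/4 O, 3/4 B.
Rh cross +/- × +/+ → 1 Rh+.
Independent loci: P(type O, Rh-positive) = 1/4 × 1 = 1/4.

1/4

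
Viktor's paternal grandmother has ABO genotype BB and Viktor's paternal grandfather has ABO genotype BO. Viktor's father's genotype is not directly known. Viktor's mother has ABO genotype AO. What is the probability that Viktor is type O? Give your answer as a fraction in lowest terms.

1/8

Viktor's father's ABO genotype from BB × BO: 1/2 BB, 1/2 BO.
Crossing each possibility with the mother AO and summing P(type O): 1/2·0 + 1/2·1/4 = 1/8.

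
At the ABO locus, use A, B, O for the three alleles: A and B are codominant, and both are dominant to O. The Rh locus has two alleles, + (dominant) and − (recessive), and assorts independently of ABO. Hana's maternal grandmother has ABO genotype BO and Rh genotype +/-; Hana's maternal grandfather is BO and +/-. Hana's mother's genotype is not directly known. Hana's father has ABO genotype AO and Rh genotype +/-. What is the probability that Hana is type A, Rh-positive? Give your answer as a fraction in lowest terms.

Hana's mother's ABO genotype from BO × BO: 1/4 BB, 1/2 BO, 1/4 OO.
Crossing each possibility with the father AO and summing P(type A): 1/4·0 + 1/2·1/4 + 1/4·1/2 = 1/4.
Similarly for Rh via the mother's Rh distribution: P(Rh+) = 3/4.
Independent loci: 1/4 × 3/4 = 3/16.

3/16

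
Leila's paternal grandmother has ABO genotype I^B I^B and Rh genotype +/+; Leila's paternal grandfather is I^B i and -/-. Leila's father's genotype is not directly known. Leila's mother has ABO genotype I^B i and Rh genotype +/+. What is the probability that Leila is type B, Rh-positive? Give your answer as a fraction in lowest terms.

7/8

Leila's father's ABO genotype from I^B I^B × I^B i: 1/2 I^B I^B, 1/2 I^B i.
Crossing each possibility with the mother I^B i and summing P(type B): 1/2·1 + 1/2·3/4 = 7/8.
Similarly for Rh via the father's Rh distribution: P(Rh+) = 1.
Independent loci: 7/8 × 1 = 7/8.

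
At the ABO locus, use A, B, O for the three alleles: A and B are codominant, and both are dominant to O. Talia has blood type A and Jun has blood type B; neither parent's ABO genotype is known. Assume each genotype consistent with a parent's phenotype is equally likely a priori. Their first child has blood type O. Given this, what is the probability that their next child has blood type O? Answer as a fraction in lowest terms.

Possible genotypes: Talia ∈ {AA, AO}; Jun ∈ {BB, BO}.
Weight each parental genotype pair by prior × P(type-O child):
  AO × BO: posterior weight 1; P(next child type O) = 1/4.
Weighted sum = 1/4.

1/4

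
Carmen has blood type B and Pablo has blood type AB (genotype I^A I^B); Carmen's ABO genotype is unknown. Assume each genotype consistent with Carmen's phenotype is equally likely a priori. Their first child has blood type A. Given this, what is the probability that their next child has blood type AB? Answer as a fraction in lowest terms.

1/4

Possible genotypes: Carmen ∈ {I^B I^B, I^B i}; Pablo ∈ {I^A I^B}.
Weight each parental genotype pair by prior × P(type-A child):
  I^B i × I^A I^B: posterior weight 1; P(next child type AB) = 1/4.
Weighted sum = 1/4.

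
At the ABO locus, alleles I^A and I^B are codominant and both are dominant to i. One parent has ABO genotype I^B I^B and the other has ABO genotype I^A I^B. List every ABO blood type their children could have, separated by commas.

B, AB

Gametes from I^B I^B × I^A I^B give offspring ABO genotypes I^A I^B, I^B I^B, i.e. phenotypes B, AB.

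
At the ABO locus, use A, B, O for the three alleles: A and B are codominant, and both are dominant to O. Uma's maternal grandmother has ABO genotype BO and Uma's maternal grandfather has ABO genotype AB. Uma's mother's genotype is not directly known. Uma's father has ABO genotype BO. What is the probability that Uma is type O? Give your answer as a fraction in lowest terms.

Uma's mother's ABO genotype from BO × AB: 1/4 AB, 1/4 AO, 1/4 BB, 1/4 BO.
Crossing each possibility with the father BO and summing P(type O): 1/4·0 + 1/4·1/4 + 1/4·0 + 1/4·1/4 = 1/8.

1/8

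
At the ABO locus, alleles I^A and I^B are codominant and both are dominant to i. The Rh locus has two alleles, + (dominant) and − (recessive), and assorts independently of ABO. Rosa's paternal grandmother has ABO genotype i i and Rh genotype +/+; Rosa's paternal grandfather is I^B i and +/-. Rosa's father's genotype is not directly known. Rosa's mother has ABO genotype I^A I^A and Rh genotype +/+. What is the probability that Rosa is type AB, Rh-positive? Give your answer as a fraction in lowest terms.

1/4

Rosa's father's ABO genotype from i i × I^B i: 1/2 I^B i, 1/2 i i.
Crossing each possibility with the mother I^A I^A and summing P(type AB): 1/2·1/2 + 1/2·0 = 1/4.
Similarly for Rh via the father's Rh distribution: P(Rh+) = 1.
Independent loci: 1/4 × 1 = 1/4.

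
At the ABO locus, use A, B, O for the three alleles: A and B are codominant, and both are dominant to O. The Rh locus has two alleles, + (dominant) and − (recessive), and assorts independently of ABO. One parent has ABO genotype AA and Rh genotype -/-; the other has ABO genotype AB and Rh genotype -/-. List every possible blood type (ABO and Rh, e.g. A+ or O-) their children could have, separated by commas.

Gametes from AA × AB give offspring ABO genotypes AA, AB, i.e. phenotypes A, AB.
Rh cross -/- × -/- → phenotypes Rh-.
Combining independently: A-, AB-.

A-, AB-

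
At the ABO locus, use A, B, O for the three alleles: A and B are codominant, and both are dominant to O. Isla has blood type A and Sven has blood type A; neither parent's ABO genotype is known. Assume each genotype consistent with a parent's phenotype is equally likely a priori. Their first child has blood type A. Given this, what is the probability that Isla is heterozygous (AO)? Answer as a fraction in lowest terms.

Possible genotypes: Isla ∈ {AA, AO}; Sven ∈ {AA, AO}.
Weight each parental genotype pair by prior × P(type-A child):
  AA × AA: posterior weight 4/15.
  AA × AO: posterior weight 4/15.
  AO × AA: posterior weight 4/15.
  AO × AO: posterior weight 1/5.
Sum the posterior weight over pairs where Isla is AO: 7/15.

7/15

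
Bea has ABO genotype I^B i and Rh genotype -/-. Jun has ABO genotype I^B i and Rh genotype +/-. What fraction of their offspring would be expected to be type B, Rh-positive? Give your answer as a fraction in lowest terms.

3/8

ABO cross I^B i × I^B i → offspring phenotypes: 1/4 O, 3/4 B.
Rh cross -/- × +/- → 1/2 Rh+, 1/2 Rh-.
Independent loci: P(type B, Rh-positive) = 3/4 × 1/2 = 3/8.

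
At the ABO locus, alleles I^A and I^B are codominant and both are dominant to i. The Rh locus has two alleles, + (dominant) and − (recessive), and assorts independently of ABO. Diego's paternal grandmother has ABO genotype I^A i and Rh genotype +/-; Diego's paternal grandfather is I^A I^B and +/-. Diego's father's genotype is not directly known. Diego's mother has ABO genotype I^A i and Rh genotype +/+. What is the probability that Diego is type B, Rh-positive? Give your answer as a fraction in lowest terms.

1/8

Diego's father's ABO genotype from I^A i × I^A I^B: 1/4 I^A I^A, 1/4 I^A I^B, 1/4 I^A i, 1/4 I^B i.
Crossing each possibility with the mother I^A i and summing P(type B): 1/4·0 + 1/4·1/4 + 1/4·0 + 1/4·1/4 = 1/8.
Similarly for Rh via the father's Rh distribution: P(Rh+) = 1.
Independent loci: 1/8 × 1 = 1/8.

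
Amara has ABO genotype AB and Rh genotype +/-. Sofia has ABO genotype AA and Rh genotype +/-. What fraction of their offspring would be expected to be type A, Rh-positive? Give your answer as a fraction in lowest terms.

ABO cross AB × AA → offspring phenotypes: 1/2 A, 1/2 AB.
Rh cross +/- × +/- → 3/4 Rh+, 1/4 Rh-.
Independent loci: P(type A, Rh-positive) = 1/2 × 3/4 = 3/8.

3/8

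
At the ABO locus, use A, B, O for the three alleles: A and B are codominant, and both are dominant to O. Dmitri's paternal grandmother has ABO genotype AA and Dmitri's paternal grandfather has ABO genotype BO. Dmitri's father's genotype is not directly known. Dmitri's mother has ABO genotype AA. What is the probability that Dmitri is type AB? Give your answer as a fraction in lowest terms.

1/4

Dmitri's father's ABO genotype from AA × BO: 1/2 AB, 1/2 AO.
Crossing each possibility with the mother AA and summing P(type AB): 1/2·1/2 + 1/2·0 = 1/4.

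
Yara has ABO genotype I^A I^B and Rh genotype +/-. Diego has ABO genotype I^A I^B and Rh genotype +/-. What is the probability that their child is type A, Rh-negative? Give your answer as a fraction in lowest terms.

1/16

ABO cross I^A I^B × I^A I^B → offspring phenotypes: 1/4 A, 1/4 B, 1/2 AB.
Rh cross +/- × +/- → 3/4 Rh+, 1/4 Rh-.
Independent loci: P(type A, Rh-negative) = 1/4 × 1/4 = 1/16.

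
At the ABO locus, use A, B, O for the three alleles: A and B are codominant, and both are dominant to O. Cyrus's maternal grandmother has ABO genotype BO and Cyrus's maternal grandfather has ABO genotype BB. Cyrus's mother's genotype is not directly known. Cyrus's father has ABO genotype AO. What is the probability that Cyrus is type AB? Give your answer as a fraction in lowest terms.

3/8

Cyrus's mother's ABO genotype from BO × BB: 1/2 BB, 1/2 BO.
Crossing each possibility with the father AO and summing P(type AB): 1/2·1/2 + 1/2·1/4 = 3/8.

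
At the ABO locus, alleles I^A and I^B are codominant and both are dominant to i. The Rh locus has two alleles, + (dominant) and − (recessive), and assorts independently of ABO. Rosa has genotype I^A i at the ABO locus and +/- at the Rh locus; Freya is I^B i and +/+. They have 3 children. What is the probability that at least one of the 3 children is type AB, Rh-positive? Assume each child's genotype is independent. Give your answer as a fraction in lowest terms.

ABO cross I^A i × I^B i → 1/4 O, 1/4 A, 1/4 B, 1/4 AB.
Rh cross +/- × +/+ → 1 Rh+; so P(type AB, Rh-positive) = 1/4 × 1 = 1/4 per child.
P(none) = (3/4)^3 = 27/64; P(at least one) = 1 − 27/64 = 37/64.

37/64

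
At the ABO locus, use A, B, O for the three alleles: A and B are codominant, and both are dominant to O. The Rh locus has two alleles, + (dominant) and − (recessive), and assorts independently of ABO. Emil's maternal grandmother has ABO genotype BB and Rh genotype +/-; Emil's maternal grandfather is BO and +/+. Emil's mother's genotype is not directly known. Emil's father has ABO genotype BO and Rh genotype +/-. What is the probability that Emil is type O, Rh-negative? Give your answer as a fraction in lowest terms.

Emil's mother's ABO genotype from BB × BO: 1/2 BB, 1/2 BO.
Crossing each possibility with the father BO and summing P(type O): 1/2·0 + 1/2·1/4 = 1/8.
Similarly for Rh via the mother's Rh distribution: P(Rh-) = 1/8.
Independent loci: 1/8 × 1/8 = 1/64.

1/64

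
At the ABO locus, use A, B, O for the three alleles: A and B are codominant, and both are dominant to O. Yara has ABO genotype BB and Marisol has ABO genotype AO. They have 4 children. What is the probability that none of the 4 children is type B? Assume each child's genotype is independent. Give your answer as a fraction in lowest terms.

ABO cross BB × AO → 1/2 B, 1/2 AB.
So P(type B) = 1/2 per child.
P(not type B) = 1/2 for one child; (1/2)^4 = 1/16.

1/16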